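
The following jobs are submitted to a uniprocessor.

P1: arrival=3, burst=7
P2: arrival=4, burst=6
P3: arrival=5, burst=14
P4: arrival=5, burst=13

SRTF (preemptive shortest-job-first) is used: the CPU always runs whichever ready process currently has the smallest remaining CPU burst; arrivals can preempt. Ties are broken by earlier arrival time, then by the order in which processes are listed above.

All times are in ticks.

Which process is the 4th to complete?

P3

Schedule: | idle 0-3 | P1 3-10 | P2 10-16 | P4 16-29 | P3 29-43 |
Completion: P1=10  P2=16  P3=43  P4=29
Finish order: P1 → P2 → P4 → P3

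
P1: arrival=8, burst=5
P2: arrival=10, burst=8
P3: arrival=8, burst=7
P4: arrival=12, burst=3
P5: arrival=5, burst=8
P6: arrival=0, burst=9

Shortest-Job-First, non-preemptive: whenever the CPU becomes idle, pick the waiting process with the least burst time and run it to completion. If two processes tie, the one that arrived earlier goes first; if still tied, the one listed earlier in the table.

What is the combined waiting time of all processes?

53

Schedule: | P6 0-9 | P1 9-14 | P4 14-17 | P3 17-24 | P5 24-32 | P2 32-40 |
Completion: P1=14  P2=40  P3=24  P4=17  P5=32  P6=9
Waiting = turnaround − burst: P1=1, P2=22, P3=9, P4=2, P5=19, P6=0
Total waiting = 1 + 22 + 9 + 2 + 19 + 0 = 53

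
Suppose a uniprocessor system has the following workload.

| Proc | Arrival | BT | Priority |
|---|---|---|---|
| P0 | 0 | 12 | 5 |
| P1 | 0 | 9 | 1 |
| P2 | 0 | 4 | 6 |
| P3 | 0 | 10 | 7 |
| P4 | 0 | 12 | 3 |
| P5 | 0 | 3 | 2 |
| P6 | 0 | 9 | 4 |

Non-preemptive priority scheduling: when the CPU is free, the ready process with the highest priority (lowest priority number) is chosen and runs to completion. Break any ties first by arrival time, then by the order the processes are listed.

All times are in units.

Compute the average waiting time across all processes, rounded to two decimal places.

Schedule: | P1 0-9 | P5 9-12 | P4 12-24 | P6 24-33 | P0 33-45 | P2 45-49 | P3 49-59 |
Completion: P0=45  P1=9  P2=49  P3=59  P4=24  P5=12  P6=33
Waiting times: P0=33, P1=0, P2=45, P3=49, P4=12, P5=9, P6=24
Average waiting = (33+0+45+49+12+9+24) / 7 = 172/7 = 24.57

24.57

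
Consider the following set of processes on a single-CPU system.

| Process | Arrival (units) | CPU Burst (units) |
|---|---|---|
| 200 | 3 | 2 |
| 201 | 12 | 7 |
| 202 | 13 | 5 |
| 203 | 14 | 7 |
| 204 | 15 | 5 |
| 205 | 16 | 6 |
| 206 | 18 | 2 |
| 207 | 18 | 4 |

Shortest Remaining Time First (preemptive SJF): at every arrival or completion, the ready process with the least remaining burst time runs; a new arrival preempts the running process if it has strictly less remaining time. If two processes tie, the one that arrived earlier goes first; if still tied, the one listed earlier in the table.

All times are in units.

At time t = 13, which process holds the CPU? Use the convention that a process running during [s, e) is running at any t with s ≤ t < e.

202

Timeline: | idle 0-3 | 200 3-5 | idle 5-12 | 201 12-13 | 202 13-18 | 206 18-20 | 207 20-24 | 204 24-29 | 201 29-35 | 205 35-41 | 203 41-48 |
Completion: 200=5  201=35  202=18  203=48  204=29  205=41  206=20  207=24
Turnaround (C−A): 200=2  201=23  202=5  203=34  204=14  205=25  206=2  207=6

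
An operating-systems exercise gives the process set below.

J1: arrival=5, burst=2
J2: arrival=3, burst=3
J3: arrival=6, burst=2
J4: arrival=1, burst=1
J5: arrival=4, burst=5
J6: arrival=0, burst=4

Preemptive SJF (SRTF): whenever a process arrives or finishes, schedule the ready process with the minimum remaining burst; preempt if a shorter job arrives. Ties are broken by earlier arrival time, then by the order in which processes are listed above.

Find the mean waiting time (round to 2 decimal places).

Schedule: | J6 0-1 | J4 1-2 | J6 2-5 | J1 5-7 | J3 7-9 | J2 9-12 | J5 12-17 |
Completion: J1=7  J2=12  J3=9  J4=2  J5=17  J6=5
Turnaround (C−A): J1=2  J2=9  J3=3  J4=1  J5=13  J6=5
Waiting times: J1=0, J2=6, J3=1, J4=0, J5=8, J6=1
Average waiting = (0+6+1+0+8+1) / 6 = 16/6 = 2.67

2.67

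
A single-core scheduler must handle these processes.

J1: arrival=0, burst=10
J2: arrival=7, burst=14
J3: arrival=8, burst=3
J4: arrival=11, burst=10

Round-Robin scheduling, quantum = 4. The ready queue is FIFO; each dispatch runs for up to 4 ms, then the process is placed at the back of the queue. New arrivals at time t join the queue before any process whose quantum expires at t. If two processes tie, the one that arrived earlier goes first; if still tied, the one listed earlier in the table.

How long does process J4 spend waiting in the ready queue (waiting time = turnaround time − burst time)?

14

Gantt: | J1 0-8 | J2 8-12 | J3 12-15 | J1 15-17 | J4 17-21 | J2 21-25 | J4 25-29 | J2 29-33 | J4 33-35 | J2 35-37 |
Completion: J1=17  J2=37  J3=15  J4=35
Waiting(J4) = turnaround − burst = 24 − 10 = 14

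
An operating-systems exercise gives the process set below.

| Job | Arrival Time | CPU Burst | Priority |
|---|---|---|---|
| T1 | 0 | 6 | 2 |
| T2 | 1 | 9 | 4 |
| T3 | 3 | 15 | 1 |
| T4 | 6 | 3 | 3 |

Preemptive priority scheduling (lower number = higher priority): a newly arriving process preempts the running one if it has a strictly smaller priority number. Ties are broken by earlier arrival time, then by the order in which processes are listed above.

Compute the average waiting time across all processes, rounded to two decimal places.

13.25

Schedule: | T1 0-3 | T3 3-18 | T1 18-21 | T4 21-24 | T2 24-33 |
Completion: T1=21  T2=33  T3=18  T4=24
Turnaround (C−A): T1=21  T2=32  T3=15  T4=18
Waiting times: T1=15, T2=23, T3=0, T4=15
Average waiting = (15+23+0+15) / 4 = 53/4 = 13.25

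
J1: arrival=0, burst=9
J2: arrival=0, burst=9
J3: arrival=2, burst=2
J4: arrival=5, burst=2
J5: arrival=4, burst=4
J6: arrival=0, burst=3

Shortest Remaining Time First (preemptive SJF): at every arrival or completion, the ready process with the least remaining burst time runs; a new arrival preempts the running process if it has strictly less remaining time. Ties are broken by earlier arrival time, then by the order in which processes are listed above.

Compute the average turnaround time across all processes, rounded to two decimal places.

Gantt: | J6 0-3 | J3 3-5 | J4 5-7 | J5 7-11 | J1 11-20 | J2 20-29 |
Completion: J1=20  J2=29  J3=5  J4=7  J5=11  J6=3
Turnaround times: J1=20, J2=29, J3=3, J4=2, J5=7, J6=3
Average turnaround = (20+29+3+2+7+3) / 6 = 64/6 = 10.67

10.67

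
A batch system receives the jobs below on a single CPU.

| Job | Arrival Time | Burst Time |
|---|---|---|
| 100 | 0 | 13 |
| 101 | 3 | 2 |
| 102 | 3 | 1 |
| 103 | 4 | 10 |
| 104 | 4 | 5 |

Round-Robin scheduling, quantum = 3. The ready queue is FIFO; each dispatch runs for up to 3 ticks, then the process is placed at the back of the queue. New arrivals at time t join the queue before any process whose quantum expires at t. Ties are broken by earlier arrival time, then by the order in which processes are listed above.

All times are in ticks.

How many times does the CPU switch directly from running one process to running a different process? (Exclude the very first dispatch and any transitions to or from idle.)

Timeline: | 100 0-3 | 101 3-5 | 102 5-6 | 100 6-9 | 103 9-12 | 104 12-15 | 100 15-18 | 103 18-21 | 104 21-23 | 100 23-26 | 103 26-29 | 100 29-30 | 103 30-31 |
Completion: 100=30  101=5  102=6  103=31  104=23
Turnaround (C−A): 100=30  101=2  102=3  103=27  104=19

12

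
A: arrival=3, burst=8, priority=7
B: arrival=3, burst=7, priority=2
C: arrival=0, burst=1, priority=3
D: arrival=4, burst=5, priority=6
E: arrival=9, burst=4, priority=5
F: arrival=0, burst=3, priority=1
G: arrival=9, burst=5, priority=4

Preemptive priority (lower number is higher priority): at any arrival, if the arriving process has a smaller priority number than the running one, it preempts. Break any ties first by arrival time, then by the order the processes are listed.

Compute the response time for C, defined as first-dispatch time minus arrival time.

10

Schedule: | F 0-3 | B 3-10 | C 10-11 | G 11-16 | E 16-20 | D 20-25 | A 25-33 |
Completion: A=33  B=10  C=11  D=25  E=20  F=3  G=16
Turnaround (C−A): A=30  B=7  C=11  D=21  E=11  F=3  G=7
Response(C) = first start − arrival = 10 − 0 = 10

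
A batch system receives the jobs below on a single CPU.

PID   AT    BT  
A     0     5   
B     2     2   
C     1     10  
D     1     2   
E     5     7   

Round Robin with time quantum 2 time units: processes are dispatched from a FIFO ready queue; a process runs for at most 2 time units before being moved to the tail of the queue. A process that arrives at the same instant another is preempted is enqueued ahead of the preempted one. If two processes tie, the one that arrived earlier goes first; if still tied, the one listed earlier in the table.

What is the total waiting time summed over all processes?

45

Gantt: | A 0-2 | C 2-4 | D 4-6 | B 6-8 | A 8-10 | C 10-12 | E 12-14 | A 14-15 | C 15-17 | E 17-19 | C 19-21 | E 21-23 | C 23-25 | E 25-26 |
Completion: A=15  B=8  C=25  D=6  E=26
Waiting = turnaround − burst: A=10, B=4, C=14, D=3, E=14
Total waiting = 10 + 4 + 14 + 3 + 14 = 45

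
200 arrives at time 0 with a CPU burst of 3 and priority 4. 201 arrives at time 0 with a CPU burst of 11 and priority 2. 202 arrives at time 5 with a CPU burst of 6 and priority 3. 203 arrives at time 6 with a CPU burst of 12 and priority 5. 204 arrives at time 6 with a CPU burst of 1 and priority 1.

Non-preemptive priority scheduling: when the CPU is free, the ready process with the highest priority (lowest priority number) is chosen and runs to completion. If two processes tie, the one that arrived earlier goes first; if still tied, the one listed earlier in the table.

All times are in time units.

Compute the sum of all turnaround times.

78

Schedule: | 201 0-11 | 204 11-12 | 202 12-18 | 200 18-21 | 203 21-33 |
Completion: 200=21  201=11  202=18  203=33  204=12
Turnaround (C−A): 200=21  201=11  202=13  203=27  204=6
Turnaround = completion − arrival: 200=21, 201=11, 202=13, 203=27, 204=6
Total turnaround = 21 + 11 + 13 + 27 + 6 = 78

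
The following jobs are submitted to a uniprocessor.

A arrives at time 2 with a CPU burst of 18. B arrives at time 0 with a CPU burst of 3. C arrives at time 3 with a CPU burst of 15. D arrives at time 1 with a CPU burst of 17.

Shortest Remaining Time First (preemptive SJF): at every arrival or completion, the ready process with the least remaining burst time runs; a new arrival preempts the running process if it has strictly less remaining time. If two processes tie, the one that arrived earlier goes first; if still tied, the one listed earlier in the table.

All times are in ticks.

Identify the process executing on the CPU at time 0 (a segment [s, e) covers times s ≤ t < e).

Timeline: | B 0-3 | C 3-18 | D 18-35 | A 35-53 |
Completion: A=53  B=3  C=18  D=35

B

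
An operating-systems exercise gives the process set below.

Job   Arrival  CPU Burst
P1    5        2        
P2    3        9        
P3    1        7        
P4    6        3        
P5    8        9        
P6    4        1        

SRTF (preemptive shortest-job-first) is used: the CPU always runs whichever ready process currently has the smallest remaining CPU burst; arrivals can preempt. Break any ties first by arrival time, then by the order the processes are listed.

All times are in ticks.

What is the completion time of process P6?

5

Schedule: | idle 0-1 | P3 1-4 | P6 4-5 | P1 5-7 | P4 7-10 | P3 10-14 | P2 14-23 | P5 23-32 |
Completion: P1=7  P2=23  P3=14  P4=10  P5=32  P6=5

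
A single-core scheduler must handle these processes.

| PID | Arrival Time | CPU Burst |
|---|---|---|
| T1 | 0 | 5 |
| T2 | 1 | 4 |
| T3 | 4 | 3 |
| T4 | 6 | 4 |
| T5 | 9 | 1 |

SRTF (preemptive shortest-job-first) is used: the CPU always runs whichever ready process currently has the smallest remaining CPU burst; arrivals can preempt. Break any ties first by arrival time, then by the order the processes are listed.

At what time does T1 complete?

Timeline: | T1 0-5 | T3 5-8 | T2 8-9 | T5 9-10 | T2 10-13 | T4 13-17 |
Completion: T1=5  T2=13  T3=8  T4=17  T5=10
Turnaround (C−A): T1=5  T2=12  T3=4  T4=11  T5=1

5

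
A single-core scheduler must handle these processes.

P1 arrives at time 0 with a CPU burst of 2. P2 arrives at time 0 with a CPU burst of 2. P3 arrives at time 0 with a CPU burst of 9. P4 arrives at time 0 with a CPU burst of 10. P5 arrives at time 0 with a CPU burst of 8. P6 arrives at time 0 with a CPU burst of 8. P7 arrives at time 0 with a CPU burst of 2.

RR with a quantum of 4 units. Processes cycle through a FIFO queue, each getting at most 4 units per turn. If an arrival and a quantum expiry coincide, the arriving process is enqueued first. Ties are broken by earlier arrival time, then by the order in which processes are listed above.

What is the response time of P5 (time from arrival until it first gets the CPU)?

Gantt: | P1 0-2 | P2 2-4 | P3 4-8 | P4 8-12 | P5 12-16 | P6 16-20 | P7 20-22 | P3 22-26 | P4 26-30 | P5 30-34 | P6 34-38 | P3 38-39 | P4 39-41 |
Completion: P1=2  P2=4  P3=39  P4=41  P5=34  P6=38  P7=22
Response(P5) = first start − arrival = 12 − 0 = 12

12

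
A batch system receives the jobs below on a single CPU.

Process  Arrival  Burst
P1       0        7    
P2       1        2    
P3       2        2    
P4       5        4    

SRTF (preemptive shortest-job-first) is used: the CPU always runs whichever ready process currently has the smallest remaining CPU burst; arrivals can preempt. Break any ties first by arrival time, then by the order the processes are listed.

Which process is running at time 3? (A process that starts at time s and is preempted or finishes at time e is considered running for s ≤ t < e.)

P3

Schedule: | P1 0-1 | P2 1-3 | P3 3-5 | P4 5-9 | P1 9-15 |
Completion: P1=15  P2=3  P3=5  P4=9
Turnaround (C−A): P1=15  P2=2  P3=3  P4=4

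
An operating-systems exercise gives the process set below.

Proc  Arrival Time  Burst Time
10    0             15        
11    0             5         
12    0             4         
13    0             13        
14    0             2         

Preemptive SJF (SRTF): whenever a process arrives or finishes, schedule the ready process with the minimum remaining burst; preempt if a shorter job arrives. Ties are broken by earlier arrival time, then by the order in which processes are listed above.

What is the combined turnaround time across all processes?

82

Timeline: | 14 0-2 | 12 2-6 | 11 6-11 | 13 11-24 | 10 24-39 |
Completion: 10=39  11=11  12=6  13=24  14=2
Turnaround (C−A): 10=39  11=11  12=6  13=24  14=2
Turnaround = completion − arrival: 10=39, 11=11, 12=6, 13=24, 14=2
Total turnaround = 39 + 11 + 6 + 24 + 2 = 82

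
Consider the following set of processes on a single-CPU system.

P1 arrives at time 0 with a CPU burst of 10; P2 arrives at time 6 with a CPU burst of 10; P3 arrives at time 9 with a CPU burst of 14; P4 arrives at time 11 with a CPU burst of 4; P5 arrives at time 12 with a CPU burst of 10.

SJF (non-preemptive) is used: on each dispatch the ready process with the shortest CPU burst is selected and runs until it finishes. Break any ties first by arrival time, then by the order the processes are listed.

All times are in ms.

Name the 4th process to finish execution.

Schedule: | P1 0-10 | P2 10-20 | P4 20-24 | P5 24-34 | P3 34-48 |
Completion: P1=10  P2=20  P3=48  P4=24  P5=34
Turnaround (C−A): P1=10  P2=14  P3=39  P4=13  P5=22
Finish order: P1 → P2 → P4 → P5 → P3

P5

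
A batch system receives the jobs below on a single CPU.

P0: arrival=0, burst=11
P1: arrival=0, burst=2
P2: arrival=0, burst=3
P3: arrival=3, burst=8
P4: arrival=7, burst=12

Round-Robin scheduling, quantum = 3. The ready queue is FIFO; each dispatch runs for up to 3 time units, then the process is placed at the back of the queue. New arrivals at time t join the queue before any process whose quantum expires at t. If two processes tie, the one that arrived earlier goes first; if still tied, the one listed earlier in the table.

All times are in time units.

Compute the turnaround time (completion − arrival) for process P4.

Gantt: | P0 0-3 | P1 3-5 | P2 5-8 | P3 8-11 | P0 11-14 | P4 14-17 | P3 17-20 | P0 20-23 | P4 23-26 | P3 26-28 | P0 28-30 | P4 30-36 |
Completion: P0=30  P1=5  P2=8  P3=28  P4=36
Turnaround(P4) = completion − arrival = 36 − 7 = 29

29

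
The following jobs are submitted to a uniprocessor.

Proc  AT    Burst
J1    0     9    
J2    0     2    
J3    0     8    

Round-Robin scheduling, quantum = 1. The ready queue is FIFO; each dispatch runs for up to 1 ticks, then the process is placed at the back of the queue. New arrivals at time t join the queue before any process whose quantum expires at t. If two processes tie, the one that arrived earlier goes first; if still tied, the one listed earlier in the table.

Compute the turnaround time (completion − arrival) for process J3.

18

Gantt: | J1 0-1 | J2 1-2 | J3 2-3 | J1 3-4 | J2 4-5 | J3 5-6 | J1 6-7 | J3 7-8 | J1 8-9 | J3 9-10 | J1 10-11 | J3 11-12 | J1 12-13 | J3 13-14 | J1 14-15 | J3 15-16 | J1 16-17 | J3 17-18 | J1 18-19 |
Completion: J1=19  J2=5  J3=18
Turnaround (C−A): J1=19  J2=5  J3=18
Turnaround(J3) = completion − arrival = 18 − 0 = 18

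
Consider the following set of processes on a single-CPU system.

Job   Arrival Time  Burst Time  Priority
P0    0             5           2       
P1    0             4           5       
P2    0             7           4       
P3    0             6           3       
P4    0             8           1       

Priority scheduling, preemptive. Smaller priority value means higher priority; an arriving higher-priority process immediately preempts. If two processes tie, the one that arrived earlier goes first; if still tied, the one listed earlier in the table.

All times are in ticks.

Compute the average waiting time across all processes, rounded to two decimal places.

13.20

Schedule: | P4 0-8 | P0 8-13 | P3 13-19 | P2 19-26 | P1 26-30 |
Completion: P0=13  P1=30  P2=26  P3=19  P4=8
Turnaround (C−A): P0=13  P1=30  P2=26  P3=19  P4=8
Waiting times: P0=8, P1=26, P2=19, P3=13, P4=0
Average waiting = (8+26+19+13+0) / 5 = 66/5 = 13.20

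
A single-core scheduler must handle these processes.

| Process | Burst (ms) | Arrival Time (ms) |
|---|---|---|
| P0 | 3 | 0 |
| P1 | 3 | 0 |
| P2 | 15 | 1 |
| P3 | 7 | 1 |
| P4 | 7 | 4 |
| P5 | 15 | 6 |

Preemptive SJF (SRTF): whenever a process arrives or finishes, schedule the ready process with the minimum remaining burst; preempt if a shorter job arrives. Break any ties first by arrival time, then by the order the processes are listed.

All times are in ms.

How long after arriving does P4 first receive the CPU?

Schedule: | P0 0-3 | P1 3-6 | P3 6-13 | P4 13-20 | P2 20-35 | P5 35-50 |
Completion: P0=3  P1=6  P2=35  P3=13  P4=20  P5=50
Response(P4) = first start − arrival = 13 − 4 = 9

9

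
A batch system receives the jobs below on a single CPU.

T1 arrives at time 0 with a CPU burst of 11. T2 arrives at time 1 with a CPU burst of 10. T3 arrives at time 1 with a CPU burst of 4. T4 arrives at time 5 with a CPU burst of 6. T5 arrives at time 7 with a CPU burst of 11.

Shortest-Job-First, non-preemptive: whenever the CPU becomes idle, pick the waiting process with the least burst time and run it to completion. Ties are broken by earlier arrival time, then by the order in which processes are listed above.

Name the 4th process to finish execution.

Gantt: | T1 0-11 | T3 11-15 | T4 15-21 | T2 21-31 | T5 31-42 |
Completion: T1=11  T2=31  T3=15  T4=21  T5=42
Finish order: T1 → T3 → T4 → T2 → T5

T2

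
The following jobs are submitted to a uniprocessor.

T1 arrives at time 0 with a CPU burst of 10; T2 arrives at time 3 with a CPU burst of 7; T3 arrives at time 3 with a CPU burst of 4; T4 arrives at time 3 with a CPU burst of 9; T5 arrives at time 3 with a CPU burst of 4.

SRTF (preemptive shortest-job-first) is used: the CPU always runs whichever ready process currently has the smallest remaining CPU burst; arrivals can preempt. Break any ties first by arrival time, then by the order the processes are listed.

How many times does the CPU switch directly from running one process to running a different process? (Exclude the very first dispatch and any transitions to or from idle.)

Timeline: | T1 0-3 | T3 3-7 | T5 7-11 | T1 11-18 | T2 18-25 | T4 25-34 |
Completion: T1=18  T2=25  T3=7  T4=34  T5=11
Turnaround (C−A): T1=18  T2=22  T3=4  T4=31  T5=8

5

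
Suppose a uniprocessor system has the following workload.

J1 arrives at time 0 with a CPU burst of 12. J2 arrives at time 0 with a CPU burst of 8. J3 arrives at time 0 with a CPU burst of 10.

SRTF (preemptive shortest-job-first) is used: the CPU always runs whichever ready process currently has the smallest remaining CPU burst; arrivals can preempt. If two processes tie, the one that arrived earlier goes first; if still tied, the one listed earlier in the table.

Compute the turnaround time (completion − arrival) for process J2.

Timeline: | J2 0-8 | J3 8-18 | J1 18-30 |
Completion: J1=30  J2=8  J3=18
Turnaround (C−A): J1=30  J2=8  J3=18
Turnaround(J2) = completion − arrival = 8 − 0 = 8

8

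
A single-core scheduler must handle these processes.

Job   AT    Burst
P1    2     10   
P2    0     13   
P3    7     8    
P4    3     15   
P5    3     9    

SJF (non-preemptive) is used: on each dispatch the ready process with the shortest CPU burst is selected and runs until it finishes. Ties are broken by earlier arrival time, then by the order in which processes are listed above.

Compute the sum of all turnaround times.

144

Timeline: | P2 0-13 | P3 13-21 | P5 21-30 | P1 30-40 | P4 40-55 |
Completion: P1=40  P2=13  P3=21  P4=55  P5=30
Turnaround = completion − arrival: P1=38, P2=13, P3=14, P4=52, P5=27
Total turnaround = 38 + 13 + 14 + 52 + 27 = 144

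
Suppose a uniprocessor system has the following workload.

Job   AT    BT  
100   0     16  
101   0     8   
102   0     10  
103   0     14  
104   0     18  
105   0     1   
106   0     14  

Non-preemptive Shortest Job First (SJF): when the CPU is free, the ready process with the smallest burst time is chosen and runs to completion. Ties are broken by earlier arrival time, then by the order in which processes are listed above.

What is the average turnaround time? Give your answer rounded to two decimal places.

Schedule: | 105 0-1 | 101 1-9 | 102 9-19 | 103 19-33 | 106 33-47 | 100 47-63 | 104 63-81 |
Completion: 100=63  101=9  102=19  103=33  104=81  105=1  106=47
Turnaround (C−A): 100=63  101=9  102=19  103=33  104=81  105=1  106=47
Turnaround times: 100=63, 101=9, 102=19, 103=33, 104=81, 105=1, 106=47
Average turnaround = (63+9+19+33+81+1+47) / 7 = 253/7 = 36.14

36.14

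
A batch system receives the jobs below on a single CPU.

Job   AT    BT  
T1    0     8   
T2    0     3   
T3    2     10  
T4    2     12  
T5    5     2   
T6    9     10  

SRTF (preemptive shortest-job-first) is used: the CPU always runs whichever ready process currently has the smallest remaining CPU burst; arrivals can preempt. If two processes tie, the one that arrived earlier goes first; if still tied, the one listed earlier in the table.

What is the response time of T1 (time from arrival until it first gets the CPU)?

Timeline: | T2 0-3 | T1 3-5 | T5 5-7 | T1 7-13 | T3 13-23 | T6 23-33 | T4 33-45 |
Completion: T1=13  T2=3  T3=23  T4=45  T5=7  T6=33
Turnaround (C−A): T1=13  T2=3  T3=21  T4=43  T5=2  T6=24
Response(T1) = first start − arrival = 3 − 0 = 3

3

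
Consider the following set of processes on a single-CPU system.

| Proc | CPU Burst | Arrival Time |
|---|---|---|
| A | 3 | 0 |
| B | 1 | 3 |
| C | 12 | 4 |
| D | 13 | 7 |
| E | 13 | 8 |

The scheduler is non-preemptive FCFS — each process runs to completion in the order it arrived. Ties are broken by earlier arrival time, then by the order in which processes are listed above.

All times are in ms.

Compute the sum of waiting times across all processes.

30

Schedule: | A 0-3 | B 3-4 | C 4-16 | D 16-29 | E 29-42 |
Completion: A=3  B=4  C=16  D=29  E=42
Waiting = turnaround − burst: A=0, B=0, C=0, D=9, E=21
Total waiting = 0 + 0 + 0 + 9 + 21 = 30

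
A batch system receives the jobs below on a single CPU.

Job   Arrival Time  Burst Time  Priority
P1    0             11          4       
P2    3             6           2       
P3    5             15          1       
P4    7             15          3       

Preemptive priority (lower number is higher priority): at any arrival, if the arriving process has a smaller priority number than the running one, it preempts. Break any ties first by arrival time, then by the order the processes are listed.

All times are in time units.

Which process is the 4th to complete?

Gantt: | P1 0-3 | P2 3-5 | P3 5-20 | P2 20-24 | P4 24-39 | P1 39-47 |
Completion: P1=47  P2=24  P3=20  P4=39
Turnaround (C−A): P1=47  P2=21  P3=15  P4=32
Finish order: P3 → P2 → P4 → P1

P1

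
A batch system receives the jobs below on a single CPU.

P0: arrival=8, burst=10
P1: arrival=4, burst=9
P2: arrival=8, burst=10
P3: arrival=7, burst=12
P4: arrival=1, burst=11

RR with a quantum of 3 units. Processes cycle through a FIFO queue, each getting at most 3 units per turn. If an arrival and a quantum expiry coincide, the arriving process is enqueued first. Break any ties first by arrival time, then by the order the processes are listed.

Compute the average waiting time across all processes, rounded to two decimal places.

Schedule: | idle 0-1 | P4 1-4 | P1 4-7 | P4 7-10 | P3 10-13 | P1 13-16 | P0 16-19 | P2 19-22 | P4 22-25 | P3 25-28 | P1 28-31 | P0 31-34 | P2 34-37 | P4 37-39 | P3 39-42 | P0 42-45 | P2 45-48 | P3 48-51 | P0 51-52 | P2 52-53 |
Completion: P0=52  P1=31  P2=53  P3=51  P4=39
Waiting times: P0=34, P1=18, P2=35, P3=32, P4=27
Average waiting = (34+18+35+32+27) / 5 = 146/5 = 29.20

29.20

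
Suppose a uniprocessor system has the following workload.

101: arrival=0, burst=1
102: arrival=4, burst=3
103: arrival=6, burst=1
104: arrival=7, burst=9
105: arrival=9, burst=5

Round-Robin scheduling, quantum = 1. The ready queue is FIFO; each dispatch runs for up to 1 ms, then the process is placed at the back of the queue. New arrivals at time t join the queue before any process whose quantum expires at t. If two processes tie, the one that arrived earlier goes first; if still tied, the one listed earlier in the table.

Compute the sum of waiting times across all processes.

Timeline: | 101 0-1 | idle 1-4 | 102 4-6 | 103 6-7 | 102 7-8 | 104 8-9 | 105 9-10 | 104 10-11 | 105 11-12 | 104 12-13 | 105 13-14 | 104 14-15 | 105 15-16 | 104 16-17 | 105 17-18 | 104 18-22 |
Completion: 101=1  102=8  103=7  104=22  105=18
Waiting = turnaround − burst: 101=0, 102=1, 103=0, 104=6, 105=4
Total waiting = 0 + 1 + 0 + 6 + 4 = 11

11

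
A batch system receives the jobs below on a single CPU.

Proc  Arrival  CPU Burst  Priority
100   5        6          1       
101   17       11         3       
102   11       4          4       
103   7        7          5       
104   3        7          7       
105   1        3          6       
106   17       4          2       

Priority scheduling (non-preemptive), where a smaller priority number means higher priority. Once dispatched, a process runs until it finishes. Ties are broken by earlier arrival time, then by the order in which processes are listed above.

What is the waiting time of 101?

4

Schedule: | idle 0-1 | 105 1-4 | 104 4-11 | 100 11-17 | 106 17-21 | 101 21-32 | 102 32-36 | 103 36-43 |
Completion: 100=17  101=32  102=36  103=43  104=11  105=4  106=21
Waiting(101) = turnaround − burst = 15 − 11 = 4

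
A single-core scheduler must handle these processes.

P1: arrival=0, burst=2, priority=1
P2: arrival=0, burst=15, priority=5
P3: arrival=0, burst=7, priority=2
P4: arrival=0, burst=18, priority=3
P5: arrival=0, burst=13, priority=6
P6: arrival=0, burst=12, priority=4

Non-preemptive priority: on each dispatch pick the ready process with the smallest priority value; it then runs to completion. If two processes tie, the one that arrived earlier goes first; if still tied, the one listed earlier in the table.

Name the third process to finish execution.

P4

Schedule: | P1 0-2 | P3 2-9 | P4 9-27 | P6 27-39 | P2 39-54 | P5 54-67 |
Completion: P1=2  P2=54  P3=9  P4=27  P5=67  P6=39
Turnaround (C−A): P1=2  P2=54  P3=9  P4=27  P5=67  P6=39
Finish order: P1 → P3 → P4 → P6 → P2 → P5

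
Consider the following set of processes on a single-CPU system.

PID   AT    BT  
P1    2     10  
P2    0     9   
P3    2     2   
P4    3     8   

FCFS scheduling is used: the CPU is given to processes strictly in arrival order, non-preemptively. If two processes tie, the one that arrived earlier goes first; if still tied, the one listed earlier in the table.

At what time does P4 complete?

29

Timeline: | P2 0-9 | P1 9-19 | P3 19-21 | P4 21-29 |
Completion: P1=19  P2=9  P3=21  P4=29
Turnaround (C−A): P1=17  P2=9  P3=19  P4=26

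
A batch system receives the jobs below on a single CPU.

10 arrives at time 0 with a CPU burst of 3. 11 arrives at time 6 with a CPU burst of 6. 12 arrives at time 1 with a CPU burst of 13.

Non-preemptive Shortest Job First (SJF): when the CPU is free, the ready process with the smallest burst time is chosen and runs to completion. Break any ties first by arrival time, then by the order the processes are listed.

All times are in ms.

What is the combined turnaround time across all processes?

Gantt: | 10 0-3 | 12 3-16 | 11 16-22 |
Completion: 10=3  11=22  12=16
Turnaround (C−A): 10=3  11=16  12=15
Turnaround = completion − arrival: 10=3, 11=16, 12=15
Total turnaround = 3 + 16 + 15 = 34

34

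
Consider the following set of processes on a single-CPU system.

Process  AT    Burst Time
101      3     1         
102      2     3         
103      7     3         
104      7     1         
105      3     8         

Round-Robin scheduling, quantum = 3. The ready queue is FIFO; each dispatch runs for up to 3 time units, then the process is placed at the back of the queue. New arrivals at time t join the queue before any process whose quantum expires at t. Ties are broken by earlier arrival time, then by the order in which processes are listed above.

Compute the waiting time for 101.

2

Schedule: | idle 0-2 | 102 2-5 | 101 5-6 | 105 6-9 | 103 9-12 | 104 12-13 | 105 13-18 |
Completion: 101=6  102=5  103=12  104=13  105=18
Waiting(101) = turnaround − burst = 3 − 1 = 2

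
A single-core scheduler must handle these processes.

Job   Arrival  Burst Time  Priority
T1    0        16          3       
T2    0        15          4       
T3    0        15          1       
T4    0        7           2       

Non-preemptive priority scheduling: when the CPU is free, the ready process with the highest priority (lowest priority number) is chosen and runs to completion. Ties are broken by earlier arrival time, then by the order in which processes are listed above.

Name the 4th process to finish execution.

T2

Schedule: | T3 0-15 | T4 15-22 | T1 22-38 | T2 38-53 |
Completion: T1=38  T2=53  T3=15  T4=22
Turnaround (C−A): T1=38  T2=53  T3=15  T4=22
Finish order: T3 → T4 → T1 → T2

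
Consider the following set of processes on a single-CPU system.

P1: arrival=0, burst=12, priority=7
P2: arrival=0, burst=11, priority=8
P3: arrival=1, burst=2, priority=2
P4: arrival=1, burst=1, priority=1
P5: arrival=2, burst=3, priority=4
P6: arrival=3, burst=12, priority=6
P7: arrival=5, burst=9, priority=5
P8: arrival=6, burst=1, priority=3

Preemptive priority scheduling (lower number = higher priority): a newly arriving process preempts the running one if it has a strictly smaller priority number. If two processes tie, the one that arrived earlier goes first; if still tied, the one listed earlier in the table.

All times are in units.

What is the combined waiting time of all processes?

89

Gantt: | P1 0-1 | P4 1-2 | P3 2-4 | P5 4-6 | P8 6-7 | P5 7-8 | P7 8-17 | P6 17-29 | P1 29-40 | P2 40-51 |
Completion: P1=40  P2=51  P3=4  P4=2  P5=8  P6=29  P7=17  P8=7
Turnaround (C−A): P1=40  P2=51  P3=3  P4=1  P5=6  P6=26  P7=12  P8=1
Waiting = turnaround − burst: P1=28, P2=40, P3=1, P4=0, P5=3, P6=14, P7=3, P8=0
Total waiting = 28 + 40 + 1 + 0 + 3 + 14 + 3 + 0 = 89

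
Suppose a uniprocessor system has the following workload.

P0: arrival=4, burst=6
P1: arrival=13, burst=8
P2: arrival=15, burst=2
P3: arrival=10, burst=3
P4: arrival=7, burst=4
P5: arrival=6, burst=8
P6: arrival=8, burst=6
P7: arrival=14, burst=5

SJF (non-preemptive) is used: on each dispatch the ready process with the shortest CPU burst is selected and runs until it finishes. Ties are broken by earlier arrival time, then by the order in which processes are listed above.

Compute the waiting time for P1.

Gantt: | idle 0-4 | P0 4-10 | P3 10-13 | P4 13-17 | P2 17-19 | P7 19-24 | P6 24-30 | P5 30-38 | P1 38-46 |
Completion: P0=10  P1=46  P2=19  P3=13  P4=17  P5=38  P6=30  P7=24
Turnaround (C−A): P0=6  P1=33  P2=4  P3=3  P4=10  P5=32  P6=22  P7=10
Waiting(P1) = turnaround − burst = 33 − 8 = 25

25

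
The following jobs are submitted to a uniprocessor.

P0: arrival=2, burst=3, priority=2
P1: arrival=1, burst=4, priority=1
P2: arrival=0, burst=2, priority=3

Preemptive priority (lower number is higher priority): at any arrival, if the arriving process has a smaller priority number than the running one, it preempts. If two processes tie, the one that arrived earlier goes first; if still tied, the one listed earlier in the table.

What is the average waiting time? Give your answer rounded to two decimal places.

Schedule: | P2 0-1 | P1 1-5 | P0 5-8 | P2 8-9 |
Completion: P0=8  P1=5  P2=9
Turnaround (C−A): P0=6  P1=4  P2=9
Waiting times: P0=3, P1=0, P2=7
Average waiting = (3+0+7) / 3 = 10/3 = 3.33

3.33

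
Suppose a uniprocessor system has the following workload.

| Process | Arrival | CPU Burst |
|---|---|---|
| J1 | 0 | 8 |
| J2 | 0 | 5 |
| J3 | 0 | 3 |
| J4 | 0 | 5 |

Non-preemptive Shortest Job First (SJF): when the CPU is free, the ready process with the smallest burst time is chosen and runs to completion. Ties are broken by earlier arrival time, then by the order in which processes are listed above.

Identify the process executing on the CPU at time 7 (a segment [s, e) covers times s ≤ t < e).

Schedule: | J3 0-3 | J2 3-8 | J4 8-13 | J1 13-21 |
Completion: J1=21  J2=8  J3=3  J4=13

J2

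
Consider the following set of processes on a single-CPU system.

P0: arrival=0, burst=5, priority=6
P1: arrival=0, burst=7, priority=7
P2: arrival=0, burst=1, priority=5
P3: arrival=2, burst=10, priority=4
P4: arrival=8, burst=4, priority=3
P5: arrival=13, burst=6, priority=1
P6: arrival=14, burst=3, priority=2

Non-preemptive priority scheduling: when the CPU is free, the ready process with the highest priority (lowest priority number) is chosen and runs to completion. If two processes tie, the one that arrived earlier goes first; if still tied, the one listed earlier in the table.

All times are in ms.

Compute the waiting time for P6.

Timeline: | P2 0-1 | P0 1-6 | P3 6-16 | P5 16-22 | P6 22-25 | P4 25-29 | P1 29-36 |
Completion: P0=6  P1=36  P2=1  P3=16  P4=29  P5=22  P6=25
Waiting(P6) = turnaround − burst = 11 − 3 = 8

8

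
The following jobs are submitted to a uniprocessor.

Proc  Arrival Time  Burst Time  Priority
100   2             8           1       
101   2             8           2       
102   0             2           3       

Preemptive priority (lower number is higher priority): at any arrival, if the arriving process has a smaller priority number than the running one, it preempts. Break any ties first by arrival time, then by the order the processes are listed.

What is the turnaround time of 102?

2

Schedule: | 102 0-2 | 100 2-10 | 101 10-18 |
Completion: 100=10  101=18  102=2
Turnaround(102) = completion − arrival = 2 − 0 = 2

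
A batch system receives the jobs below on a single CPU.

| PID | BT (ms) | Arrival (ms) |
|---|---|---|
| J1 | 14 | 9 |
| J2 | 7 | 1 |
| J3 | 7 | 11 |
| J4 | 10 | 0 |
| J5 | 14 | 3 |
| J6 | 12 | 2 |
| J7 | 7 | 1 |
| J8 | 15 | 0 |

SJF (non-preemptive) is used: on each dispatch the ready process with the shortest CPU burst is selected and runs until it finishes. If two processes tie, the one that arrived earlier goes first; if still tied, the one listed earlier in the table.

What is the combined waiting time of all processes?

Gantt: | J4 0-10 | J2 10-17 | J7 17-24 | J3 24-31 | J6 31-43 | J5 43-57 | J1 57-71 | J8 71-86 |
Completion: J1=71  J2=17  J3=31  J4=10  J5=57  J6=43  J7=24  J8=86
Waiting = turnaround − burst: J1=48, J2=9, J3=13, J4=0, J5=40, J6=29, J7=16, J8=71
Total waiting = 48 + 9 + 13 + 0 + 40 + 29 + 16 + 71 = 226

226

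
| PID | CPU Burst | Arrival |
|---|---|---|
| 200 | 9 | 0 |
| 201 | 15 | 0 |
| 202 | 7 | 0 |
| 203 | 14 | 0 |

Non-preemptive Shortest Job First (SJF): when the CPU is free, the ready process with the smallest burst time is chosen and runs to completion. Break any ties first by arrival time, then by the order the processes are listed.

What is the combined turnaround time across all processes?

98

Schedule: | 202 0-7 | 200 7-16 | 203 16-30 | 201 30-45 |
Completion: 200=16  201=45  202=7  203=30
Turnaround (C−A): 200=16  201=45  202=7  203=30
Turnaround = completion − arrival: 200=16, 201=45, 202=7, 203=30
Total turnaround = 16 + 45 + 7 + 30 = 98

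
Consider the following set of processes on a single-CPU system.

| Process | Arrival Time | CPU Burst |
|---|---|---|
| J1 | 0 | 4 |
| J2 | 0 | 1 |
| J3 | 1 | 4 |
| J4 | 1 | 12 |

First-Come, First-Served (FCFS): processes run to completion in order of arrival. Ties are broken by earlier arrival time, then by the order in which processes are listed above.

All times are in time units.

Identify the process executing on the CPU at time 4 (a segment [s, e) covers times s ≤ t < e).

Gantt: | J1 0-4 | J2 4-5 | J3 5-9 | J4 9-21 |
Completion: J1=4  J2=5  J3=9  J4=21
Turnaround (C−A): J1=4  J2=5  J3=8  J4=20

J2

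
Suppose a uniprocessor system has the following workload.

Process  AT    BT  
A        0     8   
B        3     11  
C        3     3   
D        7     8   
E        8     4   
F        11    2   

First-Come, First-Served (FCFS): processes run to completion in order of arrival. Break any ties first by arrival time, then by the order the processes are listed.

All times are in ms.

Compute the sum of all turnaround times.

Schedule: | A 0-8 | B 8-19 | C 19-22 | D 22-30 | E 30-34 | F 34-36 |
Completion: A=8  B=19  C=22  D=30  E=34  F=36
Turnaround (C−A): A=8  B=16  C=19  D=23  E=26  F=25
Turnaround = completion − arrival: A=8, B=16, C=19, D=23, E=26, F=25
Total turnaround = 8 + 16 + 19 + 23 + 26 + 25 = 117

117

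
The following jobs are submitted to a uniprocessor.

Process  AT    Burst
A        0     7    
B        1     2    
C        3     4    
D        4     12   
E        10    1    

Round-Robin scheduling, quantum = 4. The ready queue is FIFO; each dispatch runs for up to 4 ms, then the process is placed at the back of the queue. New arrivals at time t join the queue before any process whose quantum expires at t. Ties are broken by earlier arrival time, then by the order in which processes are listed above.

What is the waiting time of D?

Timeline: | A 0-4 | B 4-6 | C 6-10 | D 10-14 | A 14-17 | E 17-18 | D 18-26 |
Completion: A=17  B=6  C=10  D=26  E=18
Turnaround (C−A): A=17  B=5  C=7  D=22  E=8
Waiting(D) = turnaround − burst = 22 − 12 = 10

10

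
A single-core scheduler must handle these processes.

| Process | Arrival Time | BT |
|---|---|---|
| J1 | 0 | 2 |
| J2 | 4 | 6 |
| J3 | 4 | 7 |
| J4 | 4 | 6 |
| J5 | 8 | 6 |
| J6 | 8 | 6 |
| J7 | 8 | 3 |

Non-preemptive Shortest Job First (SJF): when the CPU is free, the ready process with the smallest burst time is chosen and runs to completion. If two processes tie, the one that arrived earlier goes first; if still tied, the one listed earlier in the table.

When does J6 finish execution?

Gantt: | J1 0-2 | idle 2-4 | J2 4-10 | J7 10-13 | J4 13-19 | J5 19-25 | J6 25-31 | J3 31-38 |
Completion: J1=2  J2=10  J3=38  J4=19  J5=25  J6=31  J7=13

31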